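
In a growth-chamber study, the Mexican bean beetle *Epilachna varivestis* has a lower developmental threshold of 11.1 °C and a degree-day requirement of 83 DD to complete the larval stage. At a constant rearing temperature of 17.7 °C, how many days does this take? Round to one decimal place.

12.6 days

Daily accumulation = 17.7 − 11.1 = 6.6 DD/day.
Duration = 83 / 6.6 = 12.576 ≈ 12.6 days.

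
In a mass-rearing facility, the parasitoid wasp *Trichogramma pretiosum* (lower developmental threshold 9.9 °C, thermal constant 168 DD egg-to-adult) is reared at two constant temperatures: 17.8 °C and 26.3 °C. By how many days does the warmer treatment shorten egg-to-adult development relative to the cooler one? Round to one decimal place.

At 17.8 °C: 168 / (17.8 − 9.9) = 168 / 7.9 = 21.266 d.
At 26.3 °C: 168 / (26.3 − 9.9) = 168 / 16.4 = 10.244 d.
Difference = |21.266 − 10.244| = 11.022 ≈ 11.0 days.

11.0 days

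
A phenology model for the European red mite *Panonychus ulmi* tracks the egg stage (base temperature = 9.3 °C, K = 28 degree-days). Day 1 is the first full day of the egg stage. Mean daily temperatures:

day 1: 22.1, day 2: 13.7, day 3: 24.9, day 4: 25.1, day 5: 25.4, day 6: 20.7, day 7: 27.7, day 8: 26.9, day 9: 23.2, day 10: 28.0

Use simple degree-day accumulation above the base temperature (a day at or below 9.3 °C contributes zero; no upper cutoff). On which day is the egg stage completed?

Daily DD above 9.3 °C: 12.8, 4.4, 15.6, 15.8, 16.1, 11.4, 18.4, 17.6, 13.9, 18.7.
Cumulative: 12.8, 17.2, 32.8, 48.6, 64.7, 76.1, 94.5, 112.1, 126.0, 144.7.
The total first reaches 28 DD on day 3.

day 3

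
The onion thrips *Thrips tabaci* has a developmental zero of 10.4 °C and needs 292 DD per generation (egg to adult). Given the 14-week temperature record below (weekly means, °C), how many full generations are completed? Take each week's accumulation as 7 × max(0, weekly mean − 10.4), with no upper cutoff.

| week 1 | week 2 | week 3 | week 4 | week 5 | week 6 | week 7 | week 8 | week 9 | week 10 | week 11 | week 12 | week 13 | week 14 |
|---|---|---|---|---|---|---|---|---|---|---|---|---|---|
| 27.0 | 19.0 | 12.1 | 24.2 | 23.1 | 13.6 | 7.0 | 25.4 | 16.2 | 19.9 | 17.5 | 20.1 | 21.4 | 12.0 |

Weekly DD (7 × max(0, T̄ − 10.4)): 116.2, 60.2, 11.9, 96.6, 88.9, 22.4, 0.0, 105.0, 40.6, 66.5, 49.7, 67.9, 77.0, 11.2.
Season total = 814.1 DD.
Complete generations = ⌊814.1 / 292⌋ = 2.

2 generations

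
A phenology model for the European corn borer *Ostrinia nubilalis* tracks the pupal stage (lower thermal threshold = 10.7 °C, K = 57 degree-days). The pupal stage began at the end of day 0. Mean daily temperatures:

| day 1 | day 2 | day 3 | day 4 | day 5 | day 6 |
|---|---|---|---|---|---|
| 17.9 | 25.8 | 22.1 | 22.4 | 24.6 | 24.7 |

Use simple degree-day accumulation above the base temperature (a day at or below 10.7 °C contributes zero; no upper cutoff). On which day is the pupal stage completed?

day 5

Daily DD above 10.7 °C: 7.2, 15.1, 11.4, 11.7, 13.9, 14.0.
Cumulative: 7.2, 22.3, 33.7, 45.4, 59.3, 73.3.
The total first reaches 57 DD on day 5.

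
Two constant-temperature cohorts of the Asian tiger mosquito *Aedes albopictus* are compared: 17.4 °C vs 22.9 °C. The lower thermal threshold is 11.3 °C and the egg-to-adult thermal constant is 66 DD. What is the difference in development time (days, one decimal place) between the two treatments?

5.1 days

At 17.4 °C: 66 / (17.4 − 11.3) = 66 / 6.1 = 10.820 d.
At 22.9 °C: 66 / (22.9 − 11.3) = 66 / 11.6 = 5.690 d.
Difference = |10.820 − 5.690| = 5.130 ≈ 5.1 days.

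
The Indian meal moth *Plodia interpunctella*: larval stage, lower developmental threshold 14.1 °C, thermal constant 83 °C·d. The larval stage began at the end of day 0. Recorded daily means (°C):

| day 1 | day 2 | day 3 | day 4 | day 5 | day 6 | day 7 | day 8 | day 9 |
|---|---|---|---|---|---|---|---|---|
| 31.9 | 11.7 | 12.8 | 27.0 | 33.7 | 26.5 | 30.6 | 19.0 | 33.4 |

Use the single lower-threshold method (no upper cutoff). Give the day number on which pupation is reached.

day 8

Daily DD above 14.1 °C: 17.8, 0.0, 0.0, 12.9, 19.6, 12.4, 16.5, 4.9, 19.3.
Cumulative: 17.8, 17.8, 17.8, 30.7, 50.3, 62.7, 79.2, 84.1, 103.4.
The total first reaches 83 DD on day 8.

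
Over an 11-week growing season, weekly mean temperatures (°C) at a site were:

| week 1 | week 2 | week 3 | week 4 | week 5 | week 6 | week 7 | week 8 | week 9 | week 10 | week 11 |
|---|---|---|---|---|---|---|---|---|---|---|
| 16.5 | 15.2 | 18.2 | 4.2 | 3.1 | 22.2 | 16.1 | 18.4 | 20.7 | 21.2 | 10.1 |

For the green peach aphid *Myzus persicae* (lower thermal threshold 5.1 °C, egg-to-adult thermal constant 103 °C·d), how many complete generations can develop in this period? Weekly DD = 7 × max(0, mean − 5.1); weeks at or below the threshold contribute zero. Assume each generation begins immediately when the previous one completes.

7 generations

Weekly DD (7 × max(0, T̄ − 5.1)): 79.8, 70.7, 91.7, 0.0, 0.0, 119.7, 77.0, 93.1, 109.2, 112.7, 35.0.
Season total = 788.9 DD.
Complete generations = ⌊788.9 / 103⌋ = 7.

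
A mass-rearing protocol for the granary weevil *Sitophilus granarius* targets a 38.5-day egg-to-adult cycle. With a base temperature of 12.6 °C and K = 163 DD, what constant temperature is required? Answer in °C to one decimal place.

Required daily accumulation = 163 / 38.5 = 4.234 DD/day.
T = T_base + 4.234 = 12.6 + 4.234 = 16.834 ≈ 16.8 °C.

16.8 °C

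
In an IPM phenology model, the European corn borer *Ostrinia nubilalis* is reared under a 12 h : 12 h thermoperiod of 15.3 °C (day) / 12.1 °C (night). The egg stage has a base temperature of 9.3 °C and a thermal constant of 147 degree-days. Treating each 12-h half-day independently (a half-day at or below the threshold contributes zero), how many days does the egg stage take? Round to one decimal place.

Day half: max(0, 15.3 − 9.3) × 0.5 = 6.0 × 0.5 = 3.00 DD.
Night half: max(0, 12.1 − 9.3) × 0.5 = 2.8 × 0.5 = 1.40 DD.
Per 24 h: 4.40 DD/day.
Duration = 147 / 4.40 = 33.409 ≈ 33.4 days.

33.4 days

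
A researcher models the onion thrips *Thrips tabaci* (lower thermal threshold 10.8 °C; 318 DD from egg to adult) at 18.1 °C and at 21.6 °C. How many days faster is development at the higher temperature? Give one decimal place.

At 18.1 °C: 318 / (18.1 − 10.8) = 318 / 7.3 = 43.562 d.
At 21.6 °C: 318 / (21.6 − 10.8) = 318 / 10.8 = 29.444 d.
Difference = |43.562 − 29.444| = 14.117 ≈ 14.1 days.

14.1 days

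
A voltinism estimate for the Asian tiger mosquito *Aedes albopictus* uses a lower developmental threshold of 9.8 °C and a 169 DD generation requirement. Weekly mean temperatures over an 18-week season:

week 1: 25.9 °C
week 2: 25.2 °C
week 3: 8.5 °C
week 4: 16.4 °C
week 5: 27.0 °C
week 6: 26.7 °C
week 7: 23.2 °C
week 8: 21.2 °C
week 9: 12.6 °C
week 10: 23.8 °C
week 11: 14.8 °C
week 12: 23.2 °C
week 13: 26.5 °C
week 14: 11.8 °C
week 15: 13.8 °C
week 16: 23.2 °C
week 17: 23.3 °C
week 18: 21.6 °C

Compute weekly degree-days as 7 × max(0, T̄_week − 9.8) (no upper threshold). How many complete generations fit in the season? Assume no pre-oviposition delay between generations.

8 generations

Weekly DD (7 × max(0, T̄ − 9.8)): 112.7, 107.8, 0.0, 46.2, 120.4, 118.3, 93.8, 79.8, 19.6, 98.0, 35.0, 93.8, 116.9, 14.0, 28.0, 93.8, 94.5, 82.6.
Season total = 1355.2 DD.
Complete generations = ⌊1355.2 / 169⌋ = 8.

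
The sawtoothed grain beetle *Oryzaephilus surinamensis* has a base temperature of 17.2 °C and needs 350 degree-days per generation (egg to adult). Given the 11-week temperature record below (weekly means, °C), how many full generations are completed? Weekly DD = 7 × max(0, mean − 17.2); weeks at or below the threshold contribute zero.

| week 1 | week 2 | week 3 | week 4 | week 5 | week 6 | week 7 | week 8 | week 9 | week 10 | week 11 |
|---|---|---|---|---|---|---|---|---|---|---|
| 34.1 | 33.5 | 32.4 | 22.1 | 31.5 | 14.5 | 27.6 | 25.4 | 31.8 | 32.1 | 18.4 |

Weekly DD (7 × max(0, T̄ − 17.2)): 118.3, 114.1, 106.4, 34.3, 100.1, 0.0, 72.8, 57.4, 102.2, 104.3, 8.4.
Season total = 818.3 DD.
Complete generations = ⌊818.3 / 350⌋ = 2.

2 generations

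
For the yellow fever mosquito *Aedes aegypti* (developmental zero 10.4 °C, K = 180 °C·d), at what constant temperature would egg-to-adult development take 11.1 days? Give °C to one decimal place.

26.6 °C

Required daily accumulation = 180 / 11.1 = 16.216 DD/day.
T = T_base + 16.216 = 10.4 + 16.216 = 26.616 ≈ 26.6 °C.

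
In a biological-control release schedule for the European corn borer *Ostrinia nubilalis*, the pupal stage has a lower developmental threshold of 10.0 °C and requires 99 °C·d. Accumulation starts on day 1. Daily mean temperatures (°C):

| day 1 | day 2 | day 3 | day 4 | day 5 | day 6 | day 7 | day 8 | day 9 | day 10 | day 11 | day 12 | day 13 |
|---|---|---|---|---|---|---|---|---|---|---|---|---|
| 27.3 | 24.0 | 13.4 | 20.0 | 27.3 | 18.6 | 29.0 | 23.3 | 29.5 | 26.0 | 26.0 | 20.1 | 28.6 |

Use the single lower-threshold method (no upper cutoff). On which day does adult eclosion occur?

Daily DD above 10.0 °C: 17.3, 14.0, 3.4, 10.0, 17.3, 8.6, 19.0, 13.3, 19.5, 16.0, 16.0, 10.1, 18.6.
Cumulative: 17.3, 31.3, 34.7, 44.7, 62.0, 70.6, 89.6, 102.9, 122.4, 138.4, 154.4, 164.5, 183.1.
The total first reaches 99 DD on day 8.

day 8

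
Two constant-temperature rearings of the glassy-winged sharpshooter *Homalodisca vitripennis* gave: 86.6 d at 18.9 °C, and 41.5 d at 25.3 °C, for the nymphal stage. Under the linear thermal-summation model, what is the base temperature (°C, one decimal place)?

Equal thermal constants: D₁(T₁ − T_b) = D₂(T₂ − T_b).
86.6·(18.9 − T_b) = 41.5·(25.3 − T_b)
T_b = (86.6·18.9 − 41.5·25.3) / (86.6 − 41.5) = 586.79 / 45.1 = 13.011 °C ≈ 13.0 °C.

13.0 °C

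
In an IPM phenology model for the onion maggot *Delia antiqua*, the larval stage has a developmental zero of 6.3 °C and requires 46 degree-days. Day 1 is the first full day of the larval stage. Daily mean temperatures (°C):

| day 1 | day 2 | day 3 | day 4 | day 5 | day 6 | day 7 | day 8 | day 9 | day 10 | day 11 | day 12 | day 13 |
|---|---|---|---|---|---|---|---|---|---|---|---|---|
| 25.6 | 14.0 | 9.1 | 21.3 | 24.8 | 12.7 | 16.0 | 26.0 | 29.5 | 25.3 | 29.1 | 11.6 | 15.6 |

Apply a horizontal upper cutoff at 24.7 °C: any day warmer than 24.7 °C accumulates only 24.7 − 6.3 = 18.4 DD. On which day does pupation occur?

Daily DD above 6.3 °C (capped at 18.4): 18.4, 7.7, 2.8, 15.0, 18.4, 6.4, 9.7, 18.4, 18.4, 18.4, 18.4, 5.3, 9.3.
Cumulative: 18.4, 26.1, 28.9, 43.9, 62.3, 68.7, 78.4, 96.8, 115.2, 133.6, 152.0, 157.3, 166.6.
The total first reaches 46 DD on day 5.

day 5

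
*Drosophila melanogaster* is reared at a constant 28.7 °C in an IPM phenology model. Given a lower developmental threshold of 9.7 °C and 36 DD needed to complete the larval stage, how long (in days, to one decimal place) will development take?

1.9 days

Daily accumulation = 28.7 − 9.7 = 19.0 DD/day.
Duration = 36 / 19.0 = 1.895 ≈ 1.9 days.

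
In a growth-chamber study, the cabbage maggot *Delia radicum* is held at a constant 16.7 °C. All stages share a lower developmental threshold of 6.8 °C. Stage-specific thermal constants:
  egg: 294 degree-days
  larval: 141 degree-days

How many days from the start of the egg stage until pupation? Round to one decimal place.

Daily accumulation at 16.7 °C = 16.7 − 6.8 = 9.9 DD/day.
Total K = 294 + 141 = 435 DD.
Total duration = 435 / 9.9 = 43.939 ≈ 43.9 days.

43.9 days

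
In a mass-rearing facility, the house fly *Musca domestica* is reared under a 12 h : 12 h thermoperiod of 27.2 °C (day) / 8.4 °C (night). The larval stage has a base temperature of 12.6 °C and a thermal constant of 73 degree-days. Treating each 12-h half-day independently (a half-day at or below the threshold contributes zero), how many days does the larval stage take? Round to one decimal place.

Day half: max(0, 27.2 − 12.6) × 0.5 = 14.6 × 0.5 = 7.30 DD.
Night half: max(0, 8.4 − 12.6) × 0.5 = 0.0 × 0.5 = 0.00 DD.
Per 24 h: 7.30 DD/day.
Duration = 73 / 7.30 = 10.000 ≈ 10.0 days.

10.0 days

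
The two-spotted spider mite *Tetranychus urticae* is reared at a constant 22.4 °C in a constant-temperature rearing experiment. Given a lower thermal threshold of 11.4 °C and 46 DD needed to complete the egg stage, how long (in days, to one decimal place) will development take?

Daily accumulation = 22.4 − 11.4 = 11.0 DD/day.
Duration = 46 / 11.0 = 4.182 ≈ 4.2 days.

4.2 days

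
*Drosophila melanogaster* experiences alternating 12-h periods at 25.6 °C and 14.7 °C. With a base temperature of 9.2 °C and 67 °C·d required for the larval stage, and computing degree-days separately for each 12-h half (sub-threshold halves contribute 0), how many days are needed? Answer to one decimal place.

6.1 days

Day half: max(0, 25.6 − 9.2) × 0.5 = 16.4 × 0.5 = 8.20 DD.
Night half: max(0, 14.7 − 9.2) × 0.5 = 5.5 × 0.5 = 2.75 DD.
Per 24 h: 10.95 DD/day.
Duration = 67 / 10.95 = 6.119 ≈ 6.1 days.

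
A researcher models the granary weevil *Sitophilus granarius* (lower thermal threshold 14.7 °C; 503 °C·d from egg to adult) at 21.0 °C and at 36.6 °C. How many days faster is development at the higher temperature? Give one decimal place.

56.9 days

At 21.0 °C: 503 / (21.0 − 14.7) = 503 / 6.3 = 79.841 d.
At 36.6 °C: 503 / (36.6 − 14.7) = 503 / 21.9 = 22.968 d.
Difference = |79.841 − 22.968| = 56.873 ≈ 56.9 days.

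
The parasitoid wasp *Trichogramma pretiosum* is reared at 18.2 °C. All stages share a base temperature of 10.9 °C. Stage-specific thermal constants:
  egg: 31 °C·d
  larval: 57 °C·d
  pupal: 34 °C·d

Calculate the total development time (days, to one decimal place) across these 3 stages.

Daily accumulation at 18.2 °C = 18.2 − 10.9 = 7.3 DD/day.
Total K = 31 + 57 + 34 = 122 DD.
Total duration = 122 / 7.3 = 16.712 ≈ 16.7 days.

16.7 days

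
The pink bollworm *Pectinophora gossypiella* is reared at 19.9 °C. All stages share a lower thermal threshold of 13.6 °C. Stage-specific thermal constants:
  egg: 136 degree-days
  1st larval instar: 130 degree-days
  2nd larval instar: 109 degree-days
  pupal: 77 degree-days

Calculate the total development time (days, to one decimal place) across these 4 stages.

Daily accumulation at 19.9 °C = 19.9 − 13.6 = 6.3 DD/day.
Total K = 136 + 130 + 109 + 77 = 452 DD.
Total duration = 452 / 6.3 = 71.746 ≈ 71.7 days.

71.7 days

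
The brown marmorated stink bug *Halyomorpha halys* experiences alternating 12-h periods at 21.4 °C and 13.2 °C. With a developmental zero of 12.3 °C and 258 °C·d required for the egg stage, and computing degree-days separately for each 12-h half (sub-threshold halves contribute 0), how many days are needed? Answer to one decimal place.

Day half: max(0, 21.4 − 12.3) × 0.5 = 9.1 × 0.5 = 4.55 DD.
Night half: max(0, 13.2 − 12.3) × 0.5 = 0.9 × 0.5 = 0.45 DD.
Per 24 h: 5.00 DD/day.
Duration = 258 / 5.00 = 51.600 ≈ 51.6 days.

51.6 days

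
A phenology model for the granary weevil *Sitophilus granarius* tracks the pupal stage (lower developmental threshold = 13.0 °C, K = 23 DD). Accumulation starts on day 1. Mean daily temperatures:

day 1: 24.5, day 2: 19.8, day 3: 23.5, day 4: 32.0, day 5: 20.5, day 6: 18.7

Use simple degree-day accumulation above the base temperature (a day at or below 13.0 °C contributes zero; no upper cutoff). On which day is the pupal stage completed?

day 3

Daily DD above 13.0 °C: 11.5, 6.8, 10.5, 19.0, 7.5, 5.7.
Cumulative: 11.5, 18.3, 28.8, 47.8, 55.3, 61.0.
The total first reaches 23 DD on day 3.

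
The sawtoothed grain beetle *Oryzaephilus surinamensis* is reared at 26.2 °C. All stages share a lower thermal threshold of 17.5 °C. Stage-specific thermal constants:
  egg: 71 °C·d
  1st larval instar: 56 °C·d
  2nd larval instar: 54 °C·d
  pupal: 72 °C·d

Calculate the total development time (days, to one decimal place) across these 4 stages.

Daily accumulation at 26.2 °C = 26.2 − 17.5 = 8.7 DD/day.
Total K = 71 + 56 + 54 + 72 = 253 DD.
Total duration = 253 / 8.7 = 29.080 ≈ 29.1 days.

29.1 days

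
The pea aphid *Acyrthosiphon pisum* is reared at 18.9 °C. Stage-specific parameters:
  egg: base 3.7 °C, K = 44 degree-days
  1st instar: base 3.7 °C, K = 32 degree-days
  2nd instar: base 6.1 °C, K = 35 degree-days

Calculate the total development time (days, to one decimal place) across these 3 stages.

egg: 44 / (18.9 − 3.7) = 44 / 15.2 = 2.895 d.
1st instar: 32 / (18.9 − 3.7) = 32 / 15.2 = 2.105 d.
2nd instar: 35 / (18.9 − 6.1) = 35 / 12.8 = 2.734 d.
Sum = 7.734 ≈ 7.7 days.

7.7 days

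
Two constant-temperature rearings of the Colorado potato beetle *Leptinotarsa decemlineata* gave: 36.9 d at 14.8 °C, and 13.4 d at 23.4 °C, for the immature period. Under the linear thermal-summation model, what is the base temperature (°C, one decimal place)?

9.9 °C

Linear rate model ⇒ the product D·(T − T_b) is constant across temperatures.
36.9·(14.8 − T_b) = 13.4·(23.4 − T_b)
T_b = (36.9·14.8 − 13.4·23.4) / (36.9 − 13.4) = 232.56 / 23.5 = 9.896 °C ≈ 9.9 °C.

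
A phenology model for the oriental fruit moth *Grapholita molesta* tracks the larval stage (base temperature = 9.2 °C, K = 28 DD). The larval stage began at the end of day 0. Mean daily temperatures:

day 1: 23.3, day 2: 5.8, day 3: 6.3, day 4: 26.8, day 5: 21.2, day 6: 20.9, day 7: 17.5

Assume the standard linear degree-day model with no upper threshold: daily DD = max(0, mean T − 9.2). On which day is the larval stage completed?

day 4

Daily DD above 9.2 °C: 14.1, 0.0, 0.0, 17.6, 12.0, 11.7, 8.3.
Cumulative: 14.1, 14.1, 14.1, 31.7, 43.7, 55.4, 63.7.
The total first reaches 28 DD on day 4.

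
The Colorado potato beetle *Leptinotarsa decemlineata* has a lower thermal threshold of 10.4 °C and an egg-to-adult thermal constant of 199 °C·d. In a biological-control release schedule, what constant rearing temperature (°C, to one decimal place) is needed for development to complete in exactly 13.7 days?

Required daily accumulation = 199 / 13.7 = 14.526 DD/day.
T = T_base + 14.526 = 10.4 + 14.526 = 24.926 ≈ 24.9 °C.

24.9 °C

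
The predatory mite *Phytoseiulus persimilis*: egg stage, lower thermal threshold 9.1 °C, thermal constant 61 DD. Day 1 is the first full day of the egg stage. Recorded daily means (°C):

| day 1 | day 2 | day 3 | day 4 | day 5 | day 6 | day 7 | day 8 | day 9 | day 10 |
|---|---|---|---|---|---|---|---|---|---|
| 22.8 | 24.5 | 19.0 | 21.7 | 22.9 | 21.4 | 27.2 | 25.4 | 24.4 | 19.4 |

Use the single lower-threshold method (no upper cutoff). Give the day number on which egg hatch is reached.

day 5

Daily DD above 9.1 °C: 13.7, 15.4, 9.9, 12.6, 13.8, 12.3, 18.1, 16.3, 15.3, 10.3.
Cumulative: 13.7, 29.1, 39.0, 51.6, 65.4, 77.7, 95.8, 112.1, 127.4, 137.7.
The total first reaches 61 DD on day 5.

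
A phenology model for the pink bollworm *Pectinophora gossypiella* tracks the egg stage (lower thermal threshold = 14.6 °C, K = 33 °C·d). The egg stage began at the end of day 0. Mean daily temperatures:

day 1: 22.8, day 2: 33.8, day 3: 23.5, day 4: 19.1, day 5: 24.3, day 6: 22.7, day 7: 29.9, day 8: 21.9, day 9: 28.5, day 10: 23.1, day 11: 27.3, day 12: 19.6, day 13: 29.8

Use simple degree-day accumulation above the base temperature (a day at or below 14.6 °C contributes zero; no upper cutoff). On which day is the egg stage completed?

Daily DD above 14.6 °C: 8.2, 19.2, 8.9, 4.5, 9.7, 8.1, 15.3, 7.3, 13.9, 8.5, 12.7, 5.0, 15.2.
Cumulative: 8.2, 27.4, 36.3, 40.8, 50.5, 58.6, 73.9, 81.2, 95.1, 103.6, 116.3, 121.3, 136.5.
The total first reaches 33 DD on day 3.

day 3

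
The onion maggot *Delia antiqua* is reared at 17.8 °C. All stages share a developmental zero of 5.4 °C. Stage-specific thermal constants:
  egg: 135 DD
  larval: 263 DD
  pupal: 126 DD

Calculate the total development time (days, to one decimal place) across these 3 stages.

42.3 days

Daily accumulation at 17.8 °C = 17.8 − 5.4 = 12.4 DD/day.
Total K = 135 + 263 + 126 = 524 DD.
Total duration = 524 / 12.4 = 42.258 ≈ 42.3 days.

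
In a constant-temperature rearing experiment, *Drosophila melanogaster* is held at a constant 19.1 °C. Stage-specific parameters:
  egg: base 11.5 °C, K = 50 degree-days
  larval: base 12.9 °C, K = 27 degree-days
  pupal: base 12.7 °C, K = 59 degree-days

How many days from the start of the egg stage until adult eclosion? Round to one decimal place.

20.2 days

egg: 50 / (19.1 − 11.5) = 50 / 7.6 = 6.579 d.
larval: 27 / (19.1 − 12.9) = 27 / 6.2 = 4.355 d.
pupal: 59 / (19.1 − 12.7) = 59 / 6.4 = 9.219 d.
Sum = 20.153 ≈ 20.2 days.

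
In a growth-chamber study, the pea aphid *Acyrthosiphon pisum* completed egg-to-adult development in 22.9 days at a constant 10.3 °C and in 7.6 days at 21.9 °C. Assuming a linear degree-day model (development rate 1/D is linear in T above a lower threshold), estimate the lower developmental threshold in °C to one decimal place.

4.5 °C

Equal thermal constants: D₁(T₁ − T_b) = D₂(T₂ − T_b).
22.9·(10.3 − T_b) = 7.6·(21.9 − T_b)
T_b = (22.9·10.3 − 7.6·21.9) / (22.9 − 7.6) = 69.43 / 15.3 = 4.538 °C ≈ 4.5 °C.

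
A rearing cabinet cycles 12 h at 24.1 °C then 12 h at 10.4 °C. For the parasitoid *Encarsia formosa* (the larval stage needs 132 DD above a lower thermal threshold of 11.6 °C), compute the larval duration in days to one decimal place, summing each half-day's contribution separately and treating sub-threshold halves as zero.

21.1 days

Day half: max(0, 24.1 − 11.6) × 0.5 = 12.5 × 0.5 = 6.25 DD.
Night half: max(0, 10.4 − 11.6) × 0.5 = 0.0 × 0.5 = 0.00 DD.
Per 24 h: 6.25 DD/day.
Duration = 132 / 6.25 = 21.120 ≈ 21.1 days.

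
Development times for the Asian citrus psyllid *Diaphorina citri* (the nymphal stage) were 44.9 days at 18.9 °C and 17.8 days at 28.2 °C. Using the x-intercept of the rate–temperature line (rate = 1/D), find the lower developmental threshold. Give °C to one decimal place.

Under the model K = D·(T − T_b), so D₁·(T₁ − T_b) = D₂·(T₂ − T_b).
44.9·(18.9 − T_b) = 17.8·(28.2 − T_b)
T_b = (44.9·18.9 − 17.8·28.2) / (44.9 − 17.8) = 346.65 / 27.1 = 12.792 °C ≈ 12.8 °C.

12.8 °C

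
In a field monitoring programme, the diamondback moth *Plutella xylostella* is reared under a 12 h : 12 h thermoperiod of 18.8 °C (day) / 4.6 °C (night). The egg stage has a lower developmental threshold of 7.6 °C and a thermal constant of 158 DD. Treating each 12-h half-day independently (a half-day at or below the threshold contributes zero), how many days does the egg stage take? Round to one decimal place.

28.2 days

Day half: max(0, 18.8 − 7.6) × 0.5 = 11.2 × 0.5 = 5.60 DD.
Night half: max(0, 4.6 − 7.6) × 0.5 = 0.0 × 0.5 = 0.00 DD.
Per 24 h: 5.60 DD/day.
Duration = 158 / 5.60 = 28.214 ≈ 28.2 days.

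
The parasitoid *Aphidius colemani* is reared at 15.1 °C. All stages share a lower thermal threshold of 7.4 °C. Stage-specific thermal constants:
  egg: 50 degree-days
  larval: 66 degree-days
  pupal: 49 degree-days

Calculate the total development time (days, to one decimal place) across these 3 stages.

Daily accumulation at 15.1 °C = 15.1 − 7.4 = 7.7 DD/day.
Total K = 50 + 66 + 49 = 165 DD.
Total duration = 165 / 7.7 = 21.429 ≈ 21.4 days.

21.4 days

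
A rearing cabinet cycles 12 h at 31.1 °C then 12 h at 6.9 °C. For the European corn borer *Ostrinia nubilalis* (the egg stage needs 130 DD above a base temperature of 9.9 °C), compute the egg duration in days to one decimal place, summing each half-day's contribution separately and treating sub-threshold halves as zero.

12.3 days

Day half: max(0, 31.1 − 9.9) × 0.5 = 21.2 × 0.5 = 10.60 DD.
Night half: max(0, 6.9 − 9.9) × 0.5 = 0.0 × 0.5 = 0.00 DD.
Per 24 h: 10.60 DD/day.
Duration = 130 / 10.60 = 12.264 ≈ 12.3 days.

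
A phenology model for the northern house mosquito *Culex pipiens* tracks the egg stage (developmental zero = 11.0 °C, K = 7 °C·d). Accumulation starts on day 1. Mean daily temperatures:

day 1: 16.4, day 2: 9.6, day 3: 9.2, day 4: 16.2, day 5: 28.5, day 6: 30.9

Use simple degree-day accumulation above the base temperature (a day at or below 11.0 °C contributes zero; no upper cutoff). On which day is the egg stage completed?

day 4

Daily DD above 11.0 °C: 5.4, 0.0, 0.0, 5.2, 17.5, 19.9.
Cumulative: 5.4, 5.4, 5.4, 10.6, 28.1, 48.0.
The total first reaches 7 DD on day 4.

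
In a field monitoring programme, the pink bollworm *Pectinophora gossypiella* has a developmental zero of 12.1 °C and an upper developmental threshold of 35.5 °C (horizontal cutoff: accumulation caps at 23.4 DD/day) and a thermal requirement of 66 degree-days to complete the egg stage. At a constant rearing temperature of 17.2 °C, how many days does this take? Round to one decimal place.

Daily accumulation = 17.2 − 12.1 = 5.1 DD/day.
Duration = 66 / 5.1 = 12.941 ≈ 12.9 days.

12.9 days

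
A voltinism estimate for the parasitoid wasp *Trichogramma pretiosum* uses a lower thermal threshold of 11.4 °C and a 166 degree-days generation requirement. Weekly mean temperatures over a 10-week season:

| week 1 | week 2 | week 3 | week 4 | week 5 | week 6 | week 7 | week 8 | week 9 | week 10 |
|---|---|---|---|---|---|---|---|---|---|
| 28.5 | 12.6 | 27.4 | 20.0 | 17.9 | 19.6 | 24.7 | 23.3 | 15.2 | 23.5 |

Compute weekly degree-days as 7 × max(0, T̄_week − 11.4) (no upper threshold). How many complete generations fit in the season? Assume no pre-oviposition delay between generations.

4 generations

Weekly DD (7 × max(0, T̄ − 11.4)): 119.7, 8.4, 112.0, 60.2, 45.5, 57.4, 93.1, 83.3, 26.6, 84.7.
Season total = 690.9 DD.
Complete generations = ⌊690.9 / 166⌋ = 4.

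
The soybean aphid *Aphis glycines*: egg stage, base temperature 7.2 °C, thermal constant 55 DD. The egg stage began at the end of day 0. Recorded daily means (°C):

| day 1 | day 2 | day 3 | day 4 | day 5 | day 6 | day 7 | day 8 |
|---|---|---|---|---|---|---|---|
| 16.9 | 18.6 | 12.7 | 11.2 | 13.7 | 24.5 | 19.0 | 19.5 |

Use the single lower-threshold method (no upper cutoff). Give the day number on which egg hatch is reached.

Daily DD above 7.2 °C: 9.7, 11.4, 5.5, 4.0, 6.5, 17.3, 11.8, 12.3.
Cumulative: 9.7, 21.1, 26.6, 30.6, 37.1, 54.4, 66.2, 78.5.
The total first reaches 55 DD on day 7.

day 7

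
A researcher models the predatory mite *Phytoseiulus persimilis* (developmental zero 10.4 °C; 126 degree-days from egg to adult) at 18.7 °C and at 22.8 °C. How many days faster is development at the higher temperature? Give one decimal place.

At 18.7 °C: 126 / (18.7 − 10.4) = 126 / 8.3 = 15.181 d.
At 22.8 °C: 126 / (22.8 − 10.4) = 126 / 12.4 = 10.161 d.
Difference = |15.181 − 10.161| = 5.019 ≈ 5.0 days.

5.0 days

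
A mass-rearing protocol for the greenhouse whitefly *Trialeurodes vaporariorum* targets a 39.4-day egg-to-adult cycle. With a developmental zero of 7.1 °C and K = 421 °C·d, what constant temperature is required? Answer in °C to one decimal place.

Required daily accumulation = 421 / 39.4 = 10.685 DD/day.
T = T_base + 10.685 = 7.1 + 10.685 = 17.785 ≈ 17.8 °C.

17.8 °C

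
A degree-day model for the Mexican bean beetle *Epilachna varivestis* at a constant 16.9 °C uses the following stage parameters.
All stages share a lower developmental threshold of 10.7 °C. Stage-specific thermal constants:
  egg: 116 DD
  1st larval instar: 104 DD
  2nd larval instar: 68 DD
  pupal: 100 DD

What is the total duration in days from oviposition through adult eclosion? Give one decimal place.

62.6 days

Daily accumulation at 16.9 °C = 16.9 − 10.7 = 6.2 DD/day.
Total K = 116 + 104 + 68 + 100 = 388 DD.
Total duration = 388 / 6.2 = 62.581 ≈ 62.6 days.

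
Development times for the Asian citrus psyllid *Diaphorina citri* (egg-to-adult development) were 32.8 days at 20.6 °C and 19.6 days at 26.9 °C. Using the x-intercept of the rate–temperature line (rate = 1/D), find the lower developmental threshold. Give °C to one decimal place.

Equal thermal constants: D₁(T₁ − T_b) = D₂(T₂ − T_b).
32.8·(20.6 − T_b) = 19.6·(26.9 − T_b)
T_b = (32.8·20.6 − 19.6·26.9) / (32.8 − 19.6) = 148.44 / 13.2 = 11.245 °C ≈ 11.2 °C.

11.2 °C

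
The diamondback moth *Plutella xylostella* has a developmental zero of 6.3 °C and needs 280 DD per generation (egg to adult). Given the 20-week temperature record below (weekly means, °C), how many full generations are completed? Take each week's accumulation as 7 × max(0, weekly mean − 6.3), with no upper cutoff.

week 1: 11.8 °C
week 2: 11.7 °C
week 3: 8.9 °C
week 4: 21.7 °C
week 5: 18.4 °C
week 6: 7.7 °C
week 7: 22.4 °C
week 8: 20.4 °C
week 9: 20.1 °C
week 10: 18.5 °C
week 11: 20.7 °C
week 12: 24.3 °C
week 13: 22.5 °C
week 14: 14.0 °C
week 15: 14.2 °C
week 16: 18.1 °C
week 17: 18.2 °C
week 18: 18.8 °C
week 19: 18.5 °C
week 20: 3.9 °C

Weekly DD (7 × max(0, T̄ − 6.3)): 38.5, 37.8, 18.2, 107.8, 84.7, 9.8, 112.7, 98.7, 96.6, 85.4, 100.8, 126.0, 113.4, 53.9, 55.3, 82.6, 83.3, 87.5, 85.4, 0.0.
Season total = 1478.4 DD.
Complete generations = ⌊1478.4 / 280⌋ = 5.

5 generations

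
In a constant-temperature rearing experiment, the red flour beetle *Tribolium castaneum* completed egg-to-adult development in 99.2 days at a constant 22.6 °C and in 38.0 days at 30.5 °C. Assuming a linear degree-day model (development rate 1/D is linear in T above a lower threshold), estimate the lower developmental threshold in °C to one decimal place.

Equal thermal constants: D₁(T₁ − T_b) = D₂(T₂ − T_b).
99.2·(22.6 − T_b) = 38.0·(30.5 − T_b)
T_b = (99.2·22.6 − 38.0·30.5) / (99.2 − 38.0) = 1082.92 / 61.2 = 17.695 °C ≈ 17.7 °C.

17.7 °C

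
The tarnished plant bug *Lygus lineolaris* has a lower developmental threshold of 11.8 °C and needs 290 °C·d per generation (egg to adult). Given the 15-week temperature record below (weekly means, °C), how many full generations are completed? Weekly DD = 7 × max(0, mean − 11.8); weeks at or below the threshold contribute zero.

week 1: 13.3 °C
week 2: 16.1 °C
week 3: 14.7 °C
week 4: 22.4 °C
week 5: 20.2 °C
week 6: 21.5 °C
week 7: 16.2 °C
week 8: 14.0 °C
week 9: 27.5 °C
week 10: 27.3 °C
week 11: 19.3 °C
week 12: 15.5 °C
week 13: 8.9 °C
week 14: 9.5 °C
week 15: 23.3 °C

Weekly DD (7 × max(0, T̄ − 11.8)): 10.5, 30.1, 20.3, 74.2, 58.8, 67.9, 30.8, 15.4, 109.9, 108.5, 52.5, 25.9, 0.0, 0.0, 80.5.
Season total = 685.3 DD.
Complete generations = ⌊685.3 / 290⌋ = 2.

2 generations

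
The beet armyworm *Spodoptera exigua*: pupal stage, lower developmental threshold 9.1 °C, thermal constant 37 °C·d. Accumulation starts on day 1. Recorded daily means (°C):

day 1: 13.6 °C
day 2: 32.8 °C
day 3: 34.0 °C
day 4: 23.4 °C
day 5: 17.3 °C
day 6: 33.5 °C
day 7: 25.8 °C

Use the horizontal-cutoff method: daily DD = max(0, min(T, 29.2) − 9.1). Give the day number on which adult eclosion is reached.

day 3

Daily DD above 9.1 °C (capped at 20.1): 4.5, 20.1, 20.1, 14.3, 8.2, 20.1, 16.7.
Cumulative: 4.5, 24.6, 44.7, 59.0, 67.2, 87.3, 104.0.
The total first reaches 37 DD on day 3.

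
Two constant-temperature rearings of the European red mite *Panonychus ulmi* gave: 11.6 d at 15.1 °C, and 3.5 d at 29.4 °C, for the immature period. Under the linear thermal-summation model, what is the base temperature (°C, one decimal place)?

Linear rate model ⇒ the product D·(T − T_b) is constant across temperatures.
11.6·(15.1 − T_b) = 3.5·(29.4 − T_b)
T_b = (11.6·15.1 − 3.5·29.4) / (11.6 − 3.5) = 72.26 / 8.1 = 8.921 °C ≈ 8.9 °C.

8.9 °C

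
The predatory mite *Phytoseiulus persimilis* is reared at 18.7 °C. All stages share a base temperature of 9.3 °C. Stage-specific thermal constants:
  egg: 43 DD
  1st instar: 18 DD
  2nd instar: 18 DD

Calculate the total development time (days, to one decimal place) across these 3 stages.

8.4 days

Daily accumulation at 18.7 °C = 18.7 − 9.3 = 9.4 DD/day.
Total K = 43 + 18 + 18 = 79 DD.
Total duration = 79 / 9.4 = 8.404 ≈ 8.4 days.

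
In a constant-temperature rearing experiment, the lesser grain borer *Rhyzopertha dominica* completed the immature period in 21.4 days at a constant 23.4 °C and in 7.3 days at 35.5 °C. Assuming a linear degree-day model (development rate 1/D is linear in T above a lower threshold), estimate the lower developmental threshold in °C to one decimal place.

17.1 °C

Equal thermal constants: D₁(T₁ − T_b) = D₂(T₂ − T_b).
21.4·(23.4 − T_b) = 7.3·(35.5 − T_b)
T_b = (21.4·23.4 − 7.3·35.5) / (21.4 − 7.3) = 241.61 / 14.1 = 17.135 °C ≈ 17.1 °C.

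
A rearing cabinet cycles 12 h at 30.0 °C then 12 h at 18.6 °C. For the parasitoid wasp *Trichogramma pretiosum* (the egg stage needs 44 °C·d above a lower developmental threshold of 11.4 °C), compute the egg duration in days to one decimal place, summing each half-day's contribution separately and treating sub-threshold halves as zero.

Day half: max(0, 30.0 − 11.4) × 0.5 = 18.6 × 0.5 = 9.30 DD.
Night half: max(0, 18.6 − 11.4) × 0.5 = 7.2 × 0.5 = 3.60 DD.
Per 24 h: 12.90 DD/day.
Duration = 44 / 12.90 = 3.411 ≈ 3.4 days.

3.4 days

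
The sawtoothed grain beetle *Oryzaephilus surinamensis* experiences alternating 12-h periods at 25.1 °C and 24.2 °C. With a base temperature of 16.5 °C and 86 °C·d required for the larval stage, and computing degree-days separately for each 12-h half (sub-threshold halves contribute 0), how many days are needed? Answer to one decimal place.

10.6 days

Day half: max(0, 25.1 − 16.5) × 0.5 = 8.6 × 0.5 = 4.30 DD.
Night half: max(0, 24.2 − 16.5) × 0.5 = 7.7 × 0.5 = 3.85 DD.
Per 24 h: 8.15 DD/day.
Duration = 86 / 8.15 = 10.552 ≈ 10.6 days.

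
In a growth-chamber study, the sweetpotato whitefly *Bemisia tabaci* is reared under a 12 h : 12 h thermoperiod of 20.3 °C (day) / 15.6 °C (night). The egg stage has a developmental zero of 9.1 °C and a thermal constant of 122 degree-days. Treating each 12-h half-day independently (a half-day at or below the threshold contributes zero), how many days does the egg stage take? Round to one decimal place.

Day half: max(0, 20.3 − 9.1) × 0.5 = 11.2 × 0.5 = 5.60 DD.
Night half: max(0, 15.6 − 9.1) × 0.5 = 6.5 × 0.5 = 3.25 DD.
Per 24 h: 8.85 DD/day.
Duration = 122 / 8.85 = 13.785 ≈ 13.8 days.

13.8 days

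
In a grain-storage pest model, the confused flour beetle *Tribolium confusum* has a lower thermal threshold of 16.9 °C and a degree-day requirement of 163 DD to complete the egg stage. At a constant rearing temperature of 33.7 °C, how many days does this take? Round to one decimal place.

Daily accumulation = 33.7 − 16.9 = 16.8 DD/day.
Duration = 163 / 16.8 = 9.702 ≈ 9.7 days.

9.7 days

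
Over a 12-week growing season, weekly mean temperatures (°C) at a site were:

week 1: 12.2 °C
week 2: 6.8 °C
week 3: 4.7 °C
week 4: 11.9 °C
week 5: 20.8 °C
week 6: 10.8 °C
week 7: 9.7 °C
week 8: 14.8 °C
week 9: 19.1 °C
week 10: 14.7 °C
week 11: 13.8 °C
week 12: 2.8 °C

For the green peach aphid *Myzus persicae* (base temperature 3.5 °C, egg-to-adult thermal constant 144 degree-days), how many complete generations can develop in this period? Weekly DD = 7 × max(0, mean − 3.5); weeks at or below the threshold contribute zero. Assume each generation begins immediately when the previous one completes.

Weekly DD (7 × max(0, T̄ − 3.5)): 60.9, 23.1, 8.4, 58.8, 121.1, 51.1, 43.4, 79.1, 109.2, 78.4, 72.1, 0.0.
Season total = 705.6 DD.
Complete generations = ⌊705.6 / 144⌋ = 4.

4 generations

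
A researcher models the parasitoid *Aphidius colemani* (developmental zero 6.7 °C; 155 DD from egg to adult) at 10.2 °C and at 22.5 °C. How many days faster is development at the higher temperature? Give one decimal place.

At 10.2 °C: 155 / (10.2 − 6.7) = 155 / 3.5 = 44.286 d.
At 22.5 °C: 155 / (22.5 − 6.7) = 155 / 15.8 = 9.810 d.
Difference = |44.286 − 9.810| = 34.476 ≈ 34.5 days.

34.5 days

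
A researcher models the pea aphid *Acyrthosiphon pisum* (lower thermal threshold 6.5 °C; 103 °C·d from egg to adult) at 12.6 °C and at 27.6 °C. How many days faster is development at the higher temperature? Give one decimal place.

12.0 days

At 12.6 °C: 103 / (12.6 − 6.5) = 103 / 6.1 = 16.885 d.
At 27.6 °C: 103 / (27.6 − 6.5) = 103 / 21.1 = 4.882 d.
Difference = |16.885 − 4.882| = 12.004 ≈ 12.0 days.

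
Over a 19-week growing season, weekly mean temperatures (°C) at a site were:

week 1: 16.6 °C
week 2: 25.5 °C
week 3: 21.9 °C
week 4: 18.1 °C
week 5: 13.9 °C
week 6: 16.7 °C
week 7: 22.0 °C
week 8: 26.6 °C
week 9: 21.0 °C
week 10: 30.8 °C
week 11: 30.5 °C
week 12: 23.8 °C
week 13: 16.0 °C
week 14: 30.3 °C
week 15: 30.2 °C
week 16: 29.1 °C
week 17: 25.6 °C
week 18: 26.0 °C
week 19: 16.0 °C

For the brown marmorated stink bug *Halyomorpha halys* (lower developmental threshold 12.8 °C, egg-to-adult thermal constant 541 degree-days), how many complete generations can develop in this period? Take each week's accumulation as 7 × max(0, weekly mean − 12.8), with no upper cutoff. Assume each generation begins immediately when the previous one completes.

Weekly DD (7 × max(0, T̄ − 12.8)): 26.6, 88.9, 63.7, 37.1, 7.7, 27.3, 64.4, 96.6, 57.4, 126.0, 123.9, 77.0, 22.4, 122.5, 121.8, 114.1, 89.6, 92.4, 22.4.
Season total = 1381.8 DD.
Complete generations = ⌊1381.8 / 541⌋ = 2.

2 generations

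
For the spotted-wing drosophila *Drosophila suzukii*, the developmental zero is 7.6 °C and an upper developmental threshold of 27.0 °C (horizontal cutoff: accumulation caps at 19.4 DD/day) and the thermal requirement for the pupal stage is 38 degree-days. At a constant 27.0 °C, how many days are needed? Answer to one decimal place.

2.0 days

Daily accumulation = 27.0 − 7.6 = 19.4 DD/day.
Duration = 38 / 19.4 = 1.959 ≈ 2.0 days.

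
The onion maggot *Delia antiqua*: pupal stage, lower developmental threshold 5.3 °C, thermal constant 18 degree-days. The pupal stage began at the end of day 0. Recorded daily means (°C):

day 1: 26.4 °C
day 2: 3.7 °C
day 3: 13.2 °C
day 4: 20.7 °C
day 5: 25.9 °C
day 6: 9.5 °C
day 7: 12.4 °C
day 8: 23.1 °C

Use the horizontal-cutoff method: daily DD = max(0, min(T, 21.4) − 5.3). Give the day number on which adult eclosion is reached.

day 3

Daily DD above 5.3 °C (capped at 16.1): 16.1, 0.0, 7.9, 15.4, 16.1, 4.2, 7.1, 16.1.
Cumulative: 16.1, 16.1, 24.0, 39.4, 55.5, 59.7, 66.8, 82.9.
The total first reaches 18 DD on day 3.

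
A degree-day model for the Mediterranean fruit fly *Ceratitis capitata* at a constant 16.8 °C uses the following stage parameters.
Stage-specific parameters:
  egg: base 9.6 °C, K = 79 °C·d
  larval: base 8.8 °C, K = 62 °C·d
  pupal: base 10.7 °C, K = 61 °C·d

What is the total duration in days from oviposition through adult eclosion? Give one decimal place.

egg: 79 / (16.8 − 9.6) = 79 / 7.2 = 10.972 d.
larval: 62 / (16.8 − 8.8) = 62 / 8.0 = 7.750 d.
pupal: 61 / (16.8 − 10.7) = 61 / 6.1 = 10.000 d.
Sum = 28.722 ≈ 28.7 days.

28.7 days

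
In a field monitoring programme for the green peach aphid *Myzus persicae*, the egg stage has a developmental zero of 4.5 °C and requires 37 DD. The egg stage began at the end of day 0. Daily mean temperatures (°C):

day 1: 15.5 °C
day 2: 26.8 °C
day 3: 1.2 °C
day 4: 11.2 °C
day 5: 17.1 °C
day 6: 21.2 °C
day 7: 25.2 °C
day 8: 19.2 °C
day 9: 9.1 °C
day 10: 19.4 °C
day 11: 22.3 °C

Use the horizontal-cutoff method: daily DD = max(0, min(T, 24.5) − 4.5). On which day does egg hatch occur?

Daily DD above 4.5 °C (capped at 20.0): 11.0, 20.0, 0.0, 6.7, 12.6, 16.7, 20.0, 14.7, 4.6, 14.9, 17.8.
Cumulative: 11.0, 31.0, 31.0, 37.7, 50.3, 67.0, 87.0, 101.7, 106.3, 121.2, 139.0.
The total first reaches 37 DD on day 4.

day 4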